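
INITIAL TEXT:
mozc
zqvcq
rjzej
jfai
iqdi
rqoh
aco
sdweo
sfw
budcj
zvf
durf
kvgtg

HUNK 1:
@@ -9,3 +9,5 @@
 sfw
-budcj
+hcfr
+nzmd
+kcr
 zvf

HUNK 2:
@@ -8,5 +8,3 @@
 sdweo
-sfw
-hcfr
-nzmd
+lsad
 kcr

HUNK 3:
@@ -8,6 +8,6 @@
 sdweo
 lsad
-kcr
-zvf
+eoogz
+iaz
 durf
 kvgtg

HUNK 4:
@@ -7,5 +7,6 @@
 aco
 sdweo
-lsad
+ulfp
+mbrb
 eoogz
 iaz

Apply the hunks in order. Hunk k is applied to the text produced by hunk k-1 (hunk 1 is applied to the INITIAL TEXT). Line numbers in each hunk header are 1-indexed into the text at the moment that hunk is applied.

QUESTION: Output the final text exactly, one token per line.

Hunk 1: at line 9 remove [budcj] add [hcfr,nzmd,kcr] -> 15 lines: mozc zqvcq rjzej jfai iqdi rqoh aco sdweo sfw hcfr nzmd kcr zvf durf kvgtg
Hunk 2: at line 8 remove [sfw,hcfr,nzmd] add [lsad] -> 13 lines: mozc zqvcq rjzej jfai iqdi rqoh aco sdweo lsad kcr zvf durf kvgtg
Hunk 3: at line 8 remove [kcr,zvf] add [eoogz,iaz] -> 13 lines: mozc zqvcq rjzej jfai iqdi rqoh aco sdweo lsad eoogz iaz durf kvgtg
Hunk 4: at line 7 remove [lsad] add [ulfp,mbrb] -> 14 lines: mozc zqvcq rjzej jfai iqdi rqoh aco sdweo ulfp mbrb eoogz iaz durf kvgtg

Answer: mozc
zqvcq
rjzej
jfai
iqdi
rqoh
aco
sdweo
ulfp
mbrb
eoogz
iaz
durf
kvgtg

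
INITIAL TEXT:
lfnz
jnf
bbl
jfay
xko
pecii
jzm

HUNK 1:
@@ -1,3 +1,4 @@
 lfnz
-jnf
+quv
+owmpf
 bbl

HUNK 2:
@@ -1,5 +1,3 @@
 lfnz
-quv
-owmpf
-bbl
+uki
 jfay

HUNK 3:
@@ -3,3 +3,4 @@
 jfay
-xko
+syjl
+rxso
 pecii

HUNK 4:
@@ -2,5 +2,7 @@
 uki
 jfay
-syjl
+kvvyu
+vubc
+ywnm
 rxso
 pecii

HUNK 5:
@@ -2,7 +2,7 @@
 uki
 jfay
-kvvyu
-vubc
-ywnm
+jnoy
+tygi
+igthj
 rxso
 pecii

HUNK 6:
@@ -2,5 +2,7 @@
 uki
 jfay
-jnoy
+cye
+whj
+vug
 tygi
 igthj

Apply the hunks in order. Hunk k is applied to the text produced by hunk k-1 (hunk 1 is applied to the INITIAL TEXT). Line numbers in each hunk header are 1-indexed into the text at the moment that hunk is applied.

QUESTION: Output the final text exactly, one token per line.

Answer: lfnz
uki
jfay
cye
whj
vug
tygi
igthj
rxso
pecii
jzm

Derivation:
Hunk 1: at line 1 remove [jnf] add [quv,owmpf] -> 8 lines: lfnz quv owmpf bbl jfay xko pecii jzm
Hunk 2: at line 1 remove [quv,owmpf,bbl] add [uki] -> 6 lines: lfnz uki jfay xko pecii jzm
Hunk 3: at line 3 remove [xko] add [syjl,rxso] -> 7 lines: lfnz uki jfay syjl rxso pecii jzm
Hunk 4: at line 2 remove [syjl] add [kvvyu,vubc,ywnm] -> 9 lines: lfnz uki jfay kvvyu vubc ywnm rxso pecii jzm
Hunk 5: at line 2 remove [kvvyu,vubc,ywnm] add [jnoy,tygi,igthj] -> 9 lines: lfnz uki jfay jnoy tygi igthj rxso pecii jzm
Hunk 6: at line 2 remove [jnoy] add [cye,whj,vug] -> 11 lines: lfnz uki jfay cye whj vug tygi igthj rxso pecii jzm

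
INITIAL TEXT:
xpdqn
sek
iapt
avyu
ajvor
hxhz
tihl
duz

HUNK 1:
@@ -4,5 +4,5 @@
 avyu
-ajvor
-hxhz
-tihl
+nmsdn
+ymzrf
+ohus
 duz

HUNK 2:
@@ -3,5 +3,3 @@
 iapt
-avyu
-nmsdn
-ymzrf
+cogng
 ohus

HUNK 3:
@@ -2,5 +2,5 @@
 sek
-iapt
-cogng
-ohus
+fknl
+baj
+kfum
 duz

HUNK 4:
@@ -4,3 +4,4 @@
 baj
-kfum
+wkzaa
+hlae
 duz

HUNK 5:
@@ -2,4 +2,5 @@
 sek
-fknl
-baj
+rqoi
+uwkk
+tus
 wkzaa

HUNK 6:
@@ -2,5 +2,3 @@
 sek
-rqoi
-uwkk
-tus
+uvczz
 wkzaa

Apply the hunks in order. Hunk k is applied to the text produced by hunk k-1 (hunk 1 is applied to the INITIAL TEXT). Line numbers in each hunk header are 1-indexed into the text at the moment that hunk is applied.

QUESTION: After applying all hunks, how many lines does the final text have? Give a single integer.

Answer: 6

Derivation:
Hunk 1: at line 4 remove [ajvor,hxhz,tihl] add [nmsdn,ymzrf,ohus] -> 8 lines: xpdqn sek iapt avyu nmsdn ymzrf ohus duz
Hunk 2: at line 3 remove [avyu,nmsdn,ymzrf] add [cogng] -> 6 lines: xpdqn sek iapt cogng ohus duz
Hunk 3: at line 2 remove [iapt,cogng,ohus] add [fknl,baj,kfum] -> 6 lines: xpdqn sek fknl baj kfum duz
Hunk 4: at line 4 remove [kfum] add [wkzaa,hlae] -> 7 lines: xpdqn sek fknl baj wkzaa hlae duz
Hunk 5: at line 2 remove [fknl,baj] add [rqoi,uwkk,tus] -> 8 lines: xpdqn sek rqoi uwkk tus wkzaa hlae duz
Hunk 6: at line 2 remove [rqoi,uwkk,tus] add [uvczz] -> 6 lines: xpdqn sek uvczz wkzaa hlae duz
Final line count: 6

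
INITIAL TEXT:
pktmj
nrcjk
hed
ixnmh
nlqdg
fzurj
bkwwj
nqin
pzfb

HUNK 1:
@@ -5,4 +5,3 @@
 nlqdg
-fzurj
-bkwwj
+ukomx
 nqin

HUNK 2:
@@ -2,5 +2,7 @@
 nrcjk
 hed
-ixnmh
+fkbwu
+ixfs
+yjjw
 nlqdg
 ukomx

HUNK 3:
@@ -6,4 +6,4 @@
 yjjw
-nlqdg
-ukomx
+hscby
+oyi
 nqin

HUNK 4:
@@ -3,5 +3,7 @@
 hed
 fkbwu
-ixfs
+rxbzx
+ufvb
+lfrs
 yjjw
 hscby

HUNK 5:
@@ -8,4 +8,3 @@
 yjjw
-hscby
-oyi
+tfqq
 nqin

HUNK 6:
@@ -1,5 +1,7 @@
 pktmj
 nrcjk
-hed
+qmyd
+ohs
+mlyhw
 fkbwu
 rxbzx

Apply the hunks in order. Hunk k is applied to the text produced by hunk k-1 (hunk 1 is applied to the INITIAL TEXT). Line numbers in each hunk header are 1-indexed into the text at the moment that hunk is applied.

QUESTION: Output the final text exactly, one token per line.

Hunk 1: at line 5 remove [fzurj,bkwwj] add [ukomx] -> 8 lines: pktmj nrcjk hed ixnmh nlqdg ukomx nqin pzfb
Hunk 2: at line 2 remove [ixnmh] add [fkbwu,ixfs,yjjw] -> 10 lines: pktmj nrcjk hed fkbwu ixfs yjjw nlqdg ukomx nqin pzfb
Hunk 3: at line 6 remove [nlqdg,ukomx] add [hscby,oyi] -> 10 lines: pktmj nrcjk hed fkbwu ixfs yjjw hscby oyi nqin pzfb
Hunk 4: at line 3 remove [ixfs] add [rxbzx,ufvb,lfrs] -> 12 lines: pktmj nrcjk hed fkbwu rxbzx ufvb lfrs yjjw hscby oyi nqin pzfb
Hunk 5: at line 8 remove [hscby,oyi] add [tfqq] -> 11 lines: pktmj nrcjk hed fkbwu rxbzx ufvb lfrs yjjw tfqq nqin pzfb
Hunk 6: at line 1 remove [hed] add [qmyd,ohs,mlyhw] -> 13 lines: pktmj nrcjk qmyd ohs mlyhw fkbwu rxbzx ufvb lfrs yjjw tfqq nqin pzfb

Answer: pktmj
nrcjk
qmyd
ohs
mlyhw
fkbwu
rxbzx
ufvb
lfrs
yjjw
tfqq
nqin
pzfb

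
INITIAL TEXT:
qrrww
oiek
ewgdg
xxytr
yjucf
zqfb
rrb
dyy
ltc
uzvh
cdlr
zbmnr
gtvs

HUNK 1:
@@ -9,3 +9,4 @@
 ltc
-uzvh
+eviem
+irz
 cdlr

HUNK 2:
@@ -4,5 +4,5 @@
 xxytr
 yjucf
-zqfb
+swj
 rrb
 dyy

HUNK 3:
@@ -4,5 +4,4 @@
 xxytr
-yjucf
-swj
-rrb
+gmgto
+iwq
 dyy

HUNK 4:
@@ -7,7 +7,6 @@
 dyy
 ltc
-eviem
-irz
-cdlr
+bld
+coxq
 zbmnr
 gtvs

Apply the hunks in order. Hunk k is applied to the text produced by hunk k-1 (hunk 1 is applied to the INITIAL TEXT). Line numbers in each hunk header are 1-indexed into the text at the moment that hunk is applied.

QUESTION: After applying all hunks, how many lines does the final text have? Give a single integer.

Hunk 1: at line 9 remove [uzvh] add [eviem,irz] -> 14 lines: qrrww oiek ewgdg xxytr yjucf zqfb rrb dyy ltc eviem irz cdlr zbmnr gtvs
Hunk 2: at line 4 remove [zqfb] add [swj] -> 14 lines: qrrww oiek ewgdg xxytr yjucf swj rrb dyy ltc eviem irz cdlr zbmnr gtvs
Hunk 3: at line 4 remove [yjucf,swj,rrb] add [gmgto,iwq] -> 13 lines: qrrww oiek ewgdg xxytr gmgto iwq dyy ltc eviem irz cdlr zbmnr gtvs
Hunk 4: at line 7 remove [eviem,irz,cdlr] add [bld,coxq] -> 12 lines: qrrww oiek ewgdg xxytr gmgto iwq dyy ltc bld coxq zbmnr gtvs
Final line count: 12

Answer: 12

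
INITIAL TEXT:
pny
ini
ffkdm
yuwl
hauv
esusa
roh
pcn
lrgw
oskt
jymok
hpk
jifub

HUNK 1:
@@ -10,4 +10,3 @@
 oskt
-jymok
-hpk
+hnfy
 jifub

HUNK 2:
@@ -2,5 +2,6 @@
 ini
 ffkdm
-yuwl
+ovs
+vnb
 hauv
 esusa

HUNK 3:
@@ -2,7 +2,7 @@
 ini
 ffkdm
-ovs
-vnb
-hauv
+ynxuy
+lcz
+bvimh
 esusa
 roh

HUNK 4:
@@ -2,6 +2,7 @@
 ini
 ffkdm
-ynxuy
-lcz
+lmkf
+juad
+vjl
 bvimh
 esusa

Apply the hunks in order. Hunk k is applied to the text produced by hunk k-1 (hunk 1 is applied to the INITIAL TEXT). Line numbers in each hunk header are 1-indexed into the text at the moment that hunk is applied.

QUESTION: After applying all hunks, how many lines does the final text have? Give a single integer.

Hunk 1: at line 10 remove [jymok,hpk] add [hnfy] -> 12 lines: pny ini ffkdm yuwl hauv esusa roh pcn lrgw oskt hnfy jifub
Hunk 2: at line 2 remove [yuwl] add [ovs,vnb] -> 13 lines: pny ini ffkdm ovs vnb hauv esusa roh pcn lrgw oskt hnfy jifub
Hunk 3: at line 2 remove [ovs,vnb,hauv] add [ynxuy,lcz,bvimh] -> 13 lines: pny ini ffkdm ynxuy lcz bvimh esusa roh pcn lrgw oskt hnfy jifub
Hunk 4: at line 2 remove [ynxuy,lcz] add [lmkf,juad,vjl] -> 14 lines: pny ini ffkdm lmkf juad vjl bvimh esusa roh pcn lrgw oskt hnfy jifub
Final line count: 14

Answer: 14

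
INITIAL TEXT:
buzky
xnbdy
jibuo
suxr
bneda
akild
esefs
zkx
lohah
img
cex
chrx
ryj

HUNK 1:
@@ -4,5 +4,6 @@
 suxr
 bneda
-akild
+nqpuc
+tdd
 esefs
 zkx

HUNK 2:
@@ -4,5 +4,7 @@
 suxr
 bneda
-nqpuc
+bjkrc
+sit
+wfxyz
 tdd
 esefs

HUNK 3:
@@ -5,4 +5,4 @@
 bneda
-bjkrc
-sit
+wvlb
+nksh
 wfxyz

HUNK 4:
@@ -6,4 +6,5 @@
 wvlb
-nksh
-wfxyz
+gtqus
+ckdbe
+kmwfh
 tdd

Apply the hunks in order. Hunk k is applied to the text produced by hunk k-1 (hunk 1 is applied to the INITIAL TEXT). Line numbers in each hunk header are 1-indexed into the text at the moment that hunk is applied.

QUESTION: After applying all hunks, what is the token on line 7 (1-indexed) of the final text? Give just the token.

Answer: gtqus

Derivation:
Hunk 1: at line 4 remove [akild] add [nqpuc,tdd] -> 14 lines: buzky xnbdy jibuo suxr bneda nqpuc tdd esefs zkx lohah img cex chrx ryj
Hunk 2: at line 4 remove [nqpuc] add [bjkrc,sit,wfxyz] -> 16 lines: buzky xnbdy jibuo suxr bneda bjkrc sit wfxyz tdd esefs zkx lohah img cex chrx ryj
Hunk 3: at line 5 remove [bjkrc,sit] add [wvlb,nksh] -> 16 lines: buzky xnbdy jibuo suxr bneda wvlb nksh wfxyz tdd esefs zkx lohah img cex chrx ryj
Hunk 4: at line 6 remove [nksh,wfxyz] add [gtqus,ckdbe,kmwfh] -> 17 lines: buzky xnbdy jibuo suxr bneda wvlb gtqus ckdbe kmwfh tdd esefs zkx lohah img cex chrx ryj
Final line 7: gtqus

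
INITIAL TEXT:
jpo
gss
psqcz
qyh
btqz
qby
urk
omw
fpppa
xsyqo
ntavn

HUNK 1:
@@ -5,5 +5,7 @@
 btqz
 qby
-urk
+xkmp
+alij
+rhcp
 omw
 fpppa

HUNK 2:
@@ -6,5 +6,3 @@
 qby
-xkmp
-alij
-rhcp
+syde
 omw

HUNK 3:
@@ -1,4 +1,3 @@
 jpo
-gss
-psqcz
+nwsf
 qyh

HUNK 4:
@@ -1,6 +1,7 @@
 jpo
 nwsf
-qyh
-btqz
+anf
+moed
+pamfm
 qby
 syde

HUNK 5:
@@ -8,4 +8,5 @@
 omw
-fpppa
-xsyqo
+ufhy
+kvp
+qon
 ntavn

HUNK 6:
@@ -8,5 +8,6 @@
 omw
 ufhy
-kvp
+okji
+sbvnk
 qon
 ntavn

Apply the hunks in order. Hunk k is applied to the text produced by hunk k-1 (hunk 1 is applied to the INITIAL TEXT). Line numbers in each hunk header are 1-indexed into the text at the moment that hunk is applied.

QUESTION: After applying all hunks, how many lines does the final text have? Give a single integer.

Hunk 1: at line 5 remove [urk] add [xkmp,alij,rhcp] -> 13 lines: jpo gss psqcz qyh btqz qby xkmp alij rhcp omw fpppa xsyqo ntavn
Hunk 2: at line 6 remove [xkmp,alij,rhcp] add [syde] -> 11 lines: jpo gss psqcz qyh btqz qby syde omw fpppa xsyqo ntavn
Hunk 3: at line 1 remove [gss,psqcz] add [nwsf] -> 10 lines: jpo nwsf qyh btqz qby syde omw fpppa xsyqo ntavn
Hunk 4: at line 1 remove [qyh,btqz] add [anf,moed,pamfm] -> 11 lines: jpo nwsf anf moed pamfm qby syde omw fpppa xsyqo ntavn
Hunk 5: at line 8 remove [fpppa,xsyqo] add [ufhy,kvp,qon] -> 12 lines: jpo nwsf anf moed pamfm qby syde omw ufhy kvp qon ntavn
Hunk 6: at line 8 remove [kvp] add [okji,sbvnk] -> 13 lines: jpo nwsf anf moed pamfm qby syde omw ufhy okji sbvnk qon ntavn
Final line count: 13

Answer: 13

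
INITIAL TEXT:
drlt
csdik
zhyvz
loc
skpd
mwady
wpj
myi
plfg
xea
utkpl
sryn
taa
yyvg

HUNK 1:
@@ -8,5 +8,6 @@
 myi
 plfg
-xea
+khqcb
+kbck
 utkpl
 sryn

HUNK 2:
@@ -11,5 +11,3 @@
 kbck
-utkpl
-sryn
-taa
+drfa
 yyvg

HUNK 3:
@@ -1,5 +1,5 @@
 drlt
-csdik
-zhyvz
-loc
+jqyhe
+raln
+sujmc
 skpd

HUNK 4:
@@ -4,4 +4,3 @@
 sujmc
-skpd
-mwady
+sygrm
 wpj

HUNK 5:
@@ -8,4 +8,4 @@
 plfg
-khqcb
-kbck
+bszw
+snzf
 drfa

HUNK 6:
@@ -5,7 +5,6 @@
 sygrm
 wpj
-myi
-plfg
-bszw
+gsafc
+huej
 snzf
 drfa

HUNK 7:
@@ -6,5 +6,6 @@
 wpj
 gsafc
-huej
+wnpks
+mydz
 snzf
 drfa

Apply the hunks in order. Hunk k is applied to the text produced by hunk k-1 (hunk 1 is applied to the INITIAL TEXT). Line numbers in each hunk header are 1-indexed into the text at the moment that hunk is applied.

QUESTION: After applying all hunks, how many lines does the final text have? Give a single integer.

Answer: 12

Derivation:
Hunk 1: at line 8 remove [xea] add [khqcb,kbck] -> 15 lines: drlt csdik zhyvz loc skpd mwady wpj myi plfg khqcb kbck utkpl sryn taa yyvg
Hunk 2: at line 11 remove [utkpl,sryn,taa] add [drfa] -> 13 lines: drlt csdik zhyvz loc skpd mwady wpj myi plfg khqcb kbck drfa yyvg
Hunk 3: at line 1 remove [csdik,zhyvz,loc] add [jqyhe,raln,sujmc] -> 13 lines: drlt jqyhe raln sujmc skpd mwady wpj myi plfg khqcb kbck drfa yyvg
Hunk 4: at line 4 remove [skpd,mwady] add [sygrm] -> 12 lines: drlt jqyhe raln sujmc sygrm wpj myi plfg khqcb kbck drfa yyvg
Hunk 5: at line 8 remove [khqcb,kbck] add [bszw,snzf] -> 12 lines: drlt jqyhe raln sujmc sygrm wpj myi plfg bszw snzf drfa yyvg
Hunk 6: at line 5 remove [myi,plfg,bszw] add [gsafc,huej] -> 11 lines: drlt jqyhe raln sujmc sygrm wpj gsafc huej snzf drfa yyvg
Hunk 7: at line 6 remove [huej] add [wnpks,mydz] -> 12 lines: drlt jqyhe raln sujmc sygrm wpj gsafc wnpks mydz snzf drfa yyvg
Final line count: 12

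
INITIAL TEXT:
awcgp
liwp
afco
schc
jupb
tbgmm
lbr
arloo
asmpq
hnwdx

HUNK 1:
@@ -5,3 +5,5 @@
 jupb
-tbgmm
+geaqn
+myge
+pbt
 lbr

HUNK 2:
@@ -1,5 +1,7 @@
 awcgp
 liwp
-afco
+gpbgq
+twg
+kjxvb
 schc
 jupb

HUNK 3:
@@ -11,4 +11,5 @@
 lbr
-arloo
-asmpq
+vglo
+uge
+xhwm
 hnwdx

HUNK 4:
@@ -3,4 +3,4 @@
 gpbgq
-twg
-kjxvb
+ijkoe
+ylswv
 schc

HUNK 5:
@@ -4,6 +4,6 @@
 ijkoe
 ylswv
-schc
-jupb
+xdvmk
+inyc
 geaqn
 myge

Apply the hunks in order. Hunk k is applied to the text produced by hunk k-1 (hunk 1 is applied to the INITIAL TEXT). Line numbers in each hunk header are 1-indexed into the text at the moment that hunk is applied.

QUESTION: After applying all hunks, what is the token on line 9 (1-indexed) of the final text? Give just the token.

Hunk 1: at line 5 remove [tbgmm] add [geaqn,myge,pbt] -> 12 lines: awcgp liwp afco schc jupb geaqn myge pbt lbr arloo asmpq hnwdx
Hunk 2: at line 1 remove [afco] add [gpbgq,twg,kjxvb] -> 14 lines: awcgp liwp gpbgq twg kjxvb schc jupb geaqn myge pbt lbr arloo asmpq hnwdx
Hunk 3: at line 11 remove [arloo,asmpq] add [vglo,uge,xhwm] -> 15 lines: awcgp liwp gpbgq twg kjxvb schc jupb geaqn myge pbt lbr vglo uge xhwm hnwdx
Hunk 4: at line 3 remove [twg,kjxvb] add [ijkoe,ylswv] -> 15 lines: awcgp liwp gpbgq ijkoe ylswv schc jupb geaqn myge pbt lbr vglo uge xhwm hnwdx
Hunk 5: at line 4 remove [schc,jupb] add [xdvmk,inyc] -> 15 lines: awcgp liwp gpbgq ijkoe ylswv xdvmk inyc geaqn myge pbt lbr vglo uge xhwm hnwdx
Final line 9: myge

Answer: myge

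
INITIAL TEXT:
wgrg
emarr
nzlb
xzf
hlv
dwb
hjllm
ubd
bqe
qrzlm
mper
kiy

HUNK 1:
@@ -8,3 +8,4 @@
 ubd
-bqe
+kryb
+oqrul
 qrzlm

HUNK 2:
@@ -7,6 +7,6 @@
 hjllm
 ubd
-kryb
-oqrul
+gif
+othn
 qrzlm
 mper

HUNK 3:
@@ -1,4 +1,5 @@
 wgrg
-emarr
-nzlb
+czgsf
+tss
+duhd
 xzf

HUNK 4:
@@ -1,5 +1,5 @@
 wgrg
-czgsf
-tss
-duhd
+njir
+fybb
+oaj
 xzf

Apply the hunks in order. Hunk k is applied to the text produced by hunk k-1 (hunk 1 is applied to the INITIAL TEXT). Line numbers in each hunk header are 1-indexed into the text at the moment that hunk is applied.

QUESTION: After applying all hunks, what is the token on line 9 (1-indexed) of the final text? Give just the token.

Answer: ubd

Derivation:
Hunk 1: at line 8 remove [bqe] add [kryb,oqrul] -> 13 lines: wgrg emarr nzlb xzf hlv dwb hjllm ubd kryb oqrul qrzlm mper kiy
Hunk 2: at line 7 remove [kryb,oqrul] add [gif,othn] -> 13 lines: wgrg emarr nzlb xzf hlv dwb hjllm ubd gif othn qrzlm mper kiy
Hunk 3: at line 1 remove [emarr,nzlb] add [czgsf,tss,duhd] -> 14 lines: wgrg czgsf tss duhd xzf hlv dwb hjllm ubd gif othn qrzlm mper kiy
Hunk 4: at line 1 remove [czgsf,tss,duhd] add [njir,fybb,oaj] -> 14 lines: wgrg njir fybb oaj xzf hlv dwb hjllm ubd gif othn qrzlm mper kiy
Final line 9: ubd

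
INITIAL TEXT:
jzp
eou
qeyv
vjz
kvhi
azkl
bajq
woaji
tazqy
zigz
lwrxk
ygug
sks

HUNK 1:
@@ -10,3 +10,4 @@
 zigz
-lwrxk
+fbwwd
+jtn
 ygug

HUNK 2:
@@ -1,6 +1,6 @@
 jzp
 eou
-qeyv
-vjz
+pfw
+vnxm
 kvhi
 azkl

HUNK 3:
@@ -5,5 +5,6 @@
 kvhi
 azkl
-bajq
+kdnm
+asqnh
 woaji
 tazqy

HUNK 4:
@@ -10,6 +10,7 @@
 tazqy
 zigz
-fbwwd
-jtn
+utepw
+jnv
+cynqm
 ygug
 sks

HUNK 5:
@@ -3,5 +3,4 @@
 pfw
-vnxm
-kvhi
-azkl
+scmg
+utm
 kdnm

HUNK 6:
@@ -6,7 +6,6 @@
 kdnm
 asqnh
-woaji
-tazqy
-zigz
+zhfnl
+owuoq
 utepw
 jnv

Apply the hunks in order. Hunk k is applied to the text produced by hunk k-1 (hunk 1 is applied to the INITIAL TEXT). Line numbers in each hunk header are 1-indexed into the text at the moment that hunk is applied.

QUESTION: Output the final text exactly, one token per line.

Answer: jzp
eou
pfw
scmg
utm
kdnm
asqnh
zhfnl
owuoq
utepw
jnv
cynqm
ygug
sks

Derivation:
Hunk 1: at line 10 remove [lwrxk] add [fbwwd,jtn] -> 14 lines: jzp eou qeyv vjz kvhi azkl bajq woaji tazqy zigz fbwwd jtn ygug sks
Hunk 2: at line 1 remove [qeyv,vjz] add [pfw,vnxm] -> 14 lines: jzp eou pfw vnxm kvhi azkl bajq woaji tazqy zigz fbwwd jtn ygug sks
Hunk 3: at line 5 remove [bajq] add [kdnm,asqnh] -> 15 lines: jzp eou pfw vnxm kvhi azkl kdnm asqnh woaji tazqy zigz fbwwd jtn ygug sks
Hunk 4: at line 10 remove [fbwwd,jtn] add [utepw,jnv,cynqm] -> 16 lines: jzp eou pfw vnxm kvhi azkl kdnm asqnh woaji tazqy zigz utepw jnv cynqm ygug sks
Hunk 5: at line 3 remove [vnxm,kvhi,azkl] add [scmg,utm] -> 15 lines: jzp eou pfw scmg utm kdnm asqnh woaji tazqy zigz utepw jnv cynqm ygug sks
Hunk 6: at line 6 remove [woaji,tazqy,zigz] add [zhfnl,owuoq] -> 14 lines: jzp eou pfw scmg utm kdnm asqnh zhfnl owuoq utepw jnv cynqm ygug sks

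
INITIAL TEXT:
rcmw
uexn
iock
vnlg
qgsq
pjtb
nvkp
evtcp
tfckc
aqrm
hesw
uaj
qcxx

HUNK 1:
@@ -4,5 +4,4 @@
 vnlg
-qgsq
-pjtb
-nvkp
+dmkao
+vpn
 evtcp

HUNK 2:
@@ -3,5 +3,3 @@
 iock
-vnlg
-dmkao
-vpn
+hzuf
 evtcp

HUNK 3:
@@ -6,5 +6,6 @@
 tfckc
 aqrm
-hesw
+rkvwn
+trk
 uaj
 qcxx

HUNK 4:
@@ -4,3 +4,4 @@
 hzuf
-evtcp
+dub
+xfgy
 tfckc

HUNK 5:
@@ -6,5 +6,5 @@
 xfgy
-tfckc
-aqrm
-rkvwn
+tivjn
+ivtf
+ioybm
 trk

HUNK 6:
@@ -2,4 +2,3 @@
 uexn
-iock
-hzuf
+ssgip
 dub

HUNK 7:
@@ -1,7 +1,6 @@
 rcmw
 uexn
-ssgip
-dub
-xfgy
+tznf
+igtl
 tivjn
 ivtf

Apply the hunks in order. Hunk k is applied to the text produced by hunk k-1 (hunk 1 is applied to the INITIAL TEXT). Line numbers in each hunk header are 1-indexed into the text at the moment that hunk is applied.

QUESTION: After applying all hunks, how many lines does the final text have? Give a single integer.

Hunk 1: at line 4 remove [qgsq,pjtb,nvkp] add [dmkao,vpn] -> 12 lines: rcmw uexn iock vnlg dmkao vpn evtcp tfckc aqrm hesw uaj qcxx
Hunk 2: at line 3 remove [vnlg,dmkao,vpn] add [hzuf] -> 10 lines: rcmw uexn iock hzuf evtcp tfckc aqrm hesw uaj qcxx
Hunk 3: at line 6 remove [hesw] add [rkvwn,trk] -> 11 lines: rcmw uexn iock hzuf evtcp tfckc aqrm rkvwn trk uaj qcxx
Hunk 4: at line 4 remove [evtcp] add [dub,xfgy] -> 12 lines: rcmw uexn iock hzuf dub xfgy tfckc aqrm rkvwn trk uaj qcxx
Hunk 5: at line 6 remove [tfckc,aqrm,rkvwn] add [tivjn,ivtf,ioybm] -> 12 lines: rcmw uexn iock hzuf dub xfgy tivjn ivtf ioybm trk uaj qcxx
Hunk 6: at line 2 remove [iock,hzuf] add [ssgip] -> 11 lines: rcmw uexn ssgip dub xfgy tivjn ivtf ioybm trk uaj qcxx
Hunk 7: at line 1 remove [ssgip,dub,xfgy] add [tznf,igtl] -> 10 lines: rcmw uexn tznf igtl tivjn ivtf ioybm trk uaj qcxx
Final line count: 10

Answer: 10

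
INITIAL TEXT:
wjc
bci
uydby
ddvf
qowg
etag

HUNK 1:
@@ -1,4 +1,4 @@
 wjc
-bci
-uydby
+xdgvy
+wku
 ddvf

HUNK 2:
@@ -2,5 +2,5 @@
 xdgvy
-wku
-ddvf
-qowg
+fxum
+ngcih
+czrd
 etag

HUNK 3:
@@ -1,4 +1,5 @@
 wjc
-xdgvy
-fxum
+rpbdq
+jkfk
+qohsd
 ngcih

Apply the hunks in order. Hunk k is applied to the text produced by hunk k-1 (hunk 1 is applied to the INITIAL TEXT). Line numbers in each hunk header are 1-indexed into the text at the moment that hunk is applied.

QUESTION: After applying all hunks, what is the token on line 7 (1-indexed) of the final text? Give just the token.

Hunk 1: at line 1 remove [bci,uydby] add [xdgvy,wku] -> 6 lines: wjc xdgvy wku ddvf qowg etag
Hunk 2: at line 2 remove [wku,ddvf,qowg] add [fxum,ngcih,czrd] -> 6 lines: wjc xdgvy fxum ngcih czrd etag
Hunk 3: at line 1 remove [xdgvy,fxum] add [rpbdq,jkfk,qohsd] -> 7 lines: wjc rpbdq jkfk qohsd ngcih czrd etag
Final line 7: etag

Answer: etag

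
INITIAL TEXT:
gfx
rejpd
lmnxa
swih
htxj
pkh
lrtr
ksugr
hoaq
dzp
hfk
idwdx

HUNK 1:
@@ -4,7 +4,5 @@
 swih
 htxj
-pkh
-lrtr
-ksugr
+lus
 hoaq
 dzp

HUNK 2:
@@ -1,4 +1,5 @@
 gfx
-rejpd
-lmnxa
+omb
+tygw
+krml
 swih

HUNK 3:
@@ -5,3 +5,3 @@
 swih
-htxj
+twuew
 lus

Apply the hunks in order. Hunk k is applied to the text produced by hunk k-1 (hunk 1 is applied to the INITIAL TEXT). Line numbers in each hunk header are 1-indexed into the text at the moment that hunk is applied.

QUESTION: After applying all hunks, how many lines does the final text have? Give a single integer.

Hunk 1: at line 4 remove [pkh,lrtr,ksugr] add [lus] -> 10 lines: gfx rejpd lmnxa swih htxj lus hoaq dzp hfk idwdx
Hunk 2: at line 1 remove [rejpd,lmnxa] add [omb,tygw,krml] -> 11 lines: gfx omb tygw krml swih htxj lus hoaq dzp hfk idwdx
Hunk 3: at line 5 remove [htxj] add [twuew] -> 11 lines: gfx omb tygw krml swih twuew lus hoaq dzp hfk idwdx
Final line count: 11

Answer: 11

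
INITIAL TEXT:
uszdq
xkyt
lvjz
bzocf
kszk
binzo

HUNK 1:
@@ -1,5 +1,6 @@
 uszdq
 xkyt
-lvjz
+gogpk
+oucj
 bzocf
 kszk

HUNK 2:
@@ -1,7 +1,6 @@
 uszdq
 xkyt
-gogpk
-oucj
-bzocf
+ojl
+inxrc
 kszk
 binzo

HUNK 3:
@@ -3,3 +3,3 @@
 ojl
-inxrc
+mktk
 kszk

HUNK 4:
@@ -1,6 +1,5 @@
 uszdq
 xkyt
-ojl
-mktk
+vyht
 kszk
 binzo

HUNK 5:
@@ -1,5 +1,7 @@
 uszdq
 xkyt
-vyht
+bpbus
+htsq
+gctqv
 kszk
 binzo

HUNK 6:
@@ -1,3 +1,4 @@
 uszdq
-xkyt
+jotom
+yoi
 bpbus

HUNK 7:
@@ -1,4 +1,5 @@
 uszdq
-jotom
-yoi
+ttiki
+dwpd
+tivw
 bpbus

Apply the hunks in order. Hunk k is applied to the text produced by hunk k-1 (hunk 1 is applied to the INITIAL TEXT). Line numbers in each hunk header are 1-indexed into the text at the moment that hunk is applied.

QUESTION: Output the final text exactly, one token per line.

Hunk 1: at line 1 remove [lvjz] add [gogpk,oucj] -> 7 lines: uszdq xkyt gogpk oucj bzocf kszk binzo
Hunk 2: at line 1 remove [gogpk,oucj,bzocf] add [ojl,inxrc] -> 6 lines: uszdq xkyt ojl inxrc kszk binzo
Hunk 3: at line 3 remove [inxrc] add [mktk] -> 6 lines: uszdq xkyt ojl mktk kszk binzo
Hunk 4: at line 1 remove [ojl,mktk] add [vyht] -> 5 lines: uszdq xkyt vyht kszk binzo
Hunk 5: at line 1 remove [vyht] add [bpbus,htsq,gctqv] -> 7 lines: uszdq xkyt bpbus htsq gctqv kszk binzo
Hunk 6: at line 1 remove [xkyt] add [jotom,yoi] -> 8 lines: uszdq jotom yoi bpbus htsq gctqv kszk binzo
Hunk 7: at line 1 remove [jotom,yoi] add [ttiki,dwpd,tivw] -> 9 lines: uszdq ttiki dwpd tivw bpbus htsq gctqv kszk binzo

Answer: uszdq
ttiki
dwpd
tivw
bpbus
htsq
gctqv
kszk
binzo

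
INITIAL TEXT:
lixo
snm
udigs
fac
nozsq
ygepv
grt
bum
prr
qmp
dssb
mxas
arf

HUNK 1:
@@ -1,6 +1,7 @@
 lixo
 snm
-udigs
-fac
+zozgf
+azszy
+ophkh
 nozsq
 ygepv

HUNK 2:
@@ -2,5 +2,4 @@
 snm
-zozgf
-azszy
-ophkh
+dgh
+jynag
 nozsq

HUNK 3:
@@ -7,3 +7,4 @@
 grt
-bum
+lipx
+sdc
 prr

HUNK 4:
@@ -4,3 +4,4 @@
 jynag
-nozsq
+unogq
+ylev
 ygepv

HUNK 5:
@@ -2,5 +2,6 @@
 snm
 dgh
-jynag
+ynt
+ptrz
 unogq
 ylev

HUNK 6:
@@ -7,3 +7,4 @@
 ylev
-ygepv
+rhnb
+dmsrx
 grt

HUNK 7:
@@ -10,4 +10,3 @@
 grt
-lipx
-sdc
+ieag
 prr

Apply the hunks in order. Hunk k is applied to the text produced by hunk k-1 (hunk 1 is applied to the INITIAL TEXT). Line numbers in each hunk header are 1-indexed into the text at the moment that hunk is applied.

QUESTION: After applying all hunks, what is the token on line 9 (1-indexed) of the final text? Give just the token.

Hunk 1: at line 1 remove [udigs,fac] add [zozgf,azszy,ophkh] -> 14 lines: lixo snm zozgf azszy ophkh nozsq ygepv grt bum prr qmp dssb mxas arf
Hunk 2: at line 2 remove [zozgf,azszy,ophkh] add [dgh,jynag] -> 13 lines: lixo snm dgh jynag nozsq ygepv grt bum prr qmp dssb mxas arf
Hunk 3: at line 7 remove [bum] add [lipx,sdc] -> 14 lines: lixo snm dgh jynag nozsq ygepv grt lipx sdc prr qmp dssb mxas arf
Hunk 4: at line 4 remove [nozsq] add [unogq,ylev] -> 15 lines: lixo snm dgh jynag unogq ylev ygepv grt lipx sdc prr qmp dssb mxas arf
Hunk 5: at line 2 remove [jynag] add [ynt,ptrz] -> 16 lines: lixo snm dgh ynt ptrz unogq ylev ygepv grt lipx sdc prr qmp dssb mxas arf
Hunk 6: at line 7 remove [ygepv] add [rhnb,dmsrx] -> 17 lines: lixo snm dgh ynt ptrz unogq ylev rhnb dmsrx grt lipx sdc prr qmp dssb mxas arf
Hunk 7: at line 10 remove [lipx,sdc] add [ieag] -> 16 lines: lixo snm dgh ynt ptrz unogq ylev rhnb dmsrx grt ieag prr qmp dssb mxas arf
Final line 9: dmsrx

Answer: dmsrx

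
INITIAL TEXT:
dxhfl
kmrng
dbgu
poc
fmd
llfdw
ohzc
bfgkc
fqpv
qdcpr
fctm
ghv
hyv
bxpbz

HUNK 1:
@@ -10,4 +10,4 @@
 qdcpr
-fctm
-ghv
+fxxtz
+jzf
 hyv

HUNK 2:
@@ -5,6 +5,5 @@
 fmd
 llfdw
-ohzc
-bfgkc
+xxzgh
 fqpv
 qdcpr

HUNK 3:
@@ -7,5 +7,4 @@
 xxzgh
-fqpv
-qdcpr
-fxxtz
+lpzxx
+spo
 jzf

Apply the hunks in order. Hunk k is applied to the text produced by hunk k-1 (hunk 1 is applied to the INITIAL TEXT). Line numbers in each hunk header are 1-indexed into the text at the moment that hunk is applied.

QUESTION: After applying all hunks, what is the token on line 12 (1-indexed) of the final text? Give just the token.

Hunk 1: at line 10 remove [fctm,ghv] add [fxxtz,jzf] -> 14 lines: dxhfl kmrng dbgu poc fmd llfdw ohzc bfgkc fqpv qdcpr fxxtz jzf hyv bxpbz
Hunk 2: at line 5 remove [ohzc,bfgkc] add [xxzgh] -> 13 lines: dxhfl kmrng dbgu poc fmd llfdw xxzgh fqpv qdcpr fxxtz jzf hyv bxpbz
Hunk 3: at line 7 remove [fqpv,qdcpr,fxxtz] add [lpzxx,spo] -> 12 lines: dxhfl kmrng dbgu poc fmd llfdw xxzgh lpzxx spo jzf hyv bxpbz
Final line 12: bxpbz

Answer: bxpbz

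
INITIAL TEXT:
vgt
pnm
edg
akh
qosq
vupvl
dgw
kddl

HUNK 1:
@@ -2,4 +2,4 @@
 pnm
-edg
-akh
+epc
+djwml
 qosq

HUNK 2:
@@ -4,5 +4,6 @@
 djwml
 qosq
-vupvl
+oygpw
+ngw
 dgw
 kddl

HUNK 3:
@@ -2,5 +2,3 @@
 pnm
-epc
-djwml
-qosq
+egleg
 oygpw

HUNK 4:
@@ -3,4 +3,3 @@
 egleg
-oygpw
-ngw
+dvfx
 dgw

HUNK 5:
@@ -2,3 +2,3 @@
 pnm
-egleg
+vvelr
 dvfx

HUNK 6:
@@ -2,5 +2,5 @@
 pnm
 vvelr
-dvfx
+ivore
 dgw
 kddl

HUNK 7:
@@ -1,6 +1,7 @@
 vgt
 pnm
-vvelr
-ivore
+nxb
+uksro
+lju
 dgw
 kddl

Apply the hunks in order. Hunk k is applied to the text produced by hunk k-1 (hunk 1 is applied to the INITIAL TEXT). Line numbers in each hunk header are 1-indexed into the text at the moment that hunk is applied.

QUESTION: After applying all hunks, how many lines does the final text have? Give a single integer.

Hunk 1: at line 2 remove [edg,akh] add [epc,djwml] -> 8 lines: vgt pnm epc djwml qosq vupvl dgw kddl
Hunk 2: at line 4 remove [vupvl] add [oygpw,ngw] -> 9 lines: vgt pnm epc djwml qosq oygpw ngw dgw kddl
Hunk 3: at line 2 remove [epc,djwml,qosq] add [egleg] -> 7 lines: vgt pnm egleg oygpw ngw dgw kddl
Hunk 4: at line 3 remove [oygpw,ngw] add [dvfx] -> 6 lines: vgt pnm egleg dvfx dgw kddl
Hunk 5: at line 2 remove [egleg] add [vvelr] -> 6 lines: vgt pnm vvelr dvfx dgw kddl
Hunk 6: at line 2 remove [dvfx] add [ivore] -> 6 lines: vgt pnm vvelr ivore dgw kddl
Hunk 7: at line 1 remove [vvelr,ivore] add [nxb,uksro,lju] -> 7 lines: vgt pnm nxb uksro lju dgw kddl
Final line count: 7

Answer: 7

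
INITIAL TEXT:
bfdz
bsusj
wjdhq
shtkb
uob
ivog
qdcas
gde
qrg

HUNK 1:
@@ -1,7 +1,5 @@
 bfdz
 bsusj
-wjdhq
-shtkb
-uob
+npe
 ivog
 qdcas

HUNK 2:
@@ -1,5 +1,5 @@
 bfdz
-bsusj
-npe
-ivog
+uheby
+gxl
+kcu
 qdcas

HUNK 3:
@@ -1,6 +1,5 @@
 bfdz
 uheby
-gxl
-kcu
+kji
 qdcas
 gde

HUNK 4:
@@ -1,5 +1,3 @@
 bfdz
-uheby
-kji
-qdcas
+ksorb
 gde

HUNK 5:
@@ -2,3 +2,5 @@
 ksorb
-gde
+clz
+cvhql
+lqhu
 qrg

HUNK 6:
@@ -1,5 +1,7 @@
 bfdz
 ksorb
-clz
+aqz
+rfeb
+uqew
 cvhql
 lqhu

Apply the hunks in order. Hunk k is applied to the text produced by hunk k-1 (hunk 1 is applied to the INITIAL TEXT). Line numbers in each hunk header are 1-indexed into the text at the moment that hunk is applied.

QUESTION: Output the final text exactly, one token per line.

Answer: bfdz
ksorb
aqz
rfeb
uqew
cvhql
lqhu
qrg

Derivation:
Hunk 1: at line 1 remove [wjdhq,shtkb,uob] add [npe] -> 7 lines: bfdz bsusj npe ivog qdcas gde qrg
Hunk 2: at line 1 remove [bsusj,npe,ivog] add [uheby,gxl,kcu] -> 7 lines: bfdz uheby gxl kcu qdcas gde qrg
Hunk 3: at line 1 remove [gxl,kcu] add [kji] -> 6 lines: bfdz uheby kji qdcas gde qrg
Hunk 4: at line 1 remove [uheby,kji,qdcas] add [ksorb] -> 4 lines: bfdz ksorb gde qrg
Hunk 5: at line 2 remove [gde] add [clz,cvhql,lqhu] -> 6 lines: bfdz ksorb clz cvhql lqhu qrg
Hunk 6: at line 1 remove [clz] add [aqz,rfeb,uqew] -> 8 lines: bfdz ksorb aqz rfeb uqew cvhql lqhu qrg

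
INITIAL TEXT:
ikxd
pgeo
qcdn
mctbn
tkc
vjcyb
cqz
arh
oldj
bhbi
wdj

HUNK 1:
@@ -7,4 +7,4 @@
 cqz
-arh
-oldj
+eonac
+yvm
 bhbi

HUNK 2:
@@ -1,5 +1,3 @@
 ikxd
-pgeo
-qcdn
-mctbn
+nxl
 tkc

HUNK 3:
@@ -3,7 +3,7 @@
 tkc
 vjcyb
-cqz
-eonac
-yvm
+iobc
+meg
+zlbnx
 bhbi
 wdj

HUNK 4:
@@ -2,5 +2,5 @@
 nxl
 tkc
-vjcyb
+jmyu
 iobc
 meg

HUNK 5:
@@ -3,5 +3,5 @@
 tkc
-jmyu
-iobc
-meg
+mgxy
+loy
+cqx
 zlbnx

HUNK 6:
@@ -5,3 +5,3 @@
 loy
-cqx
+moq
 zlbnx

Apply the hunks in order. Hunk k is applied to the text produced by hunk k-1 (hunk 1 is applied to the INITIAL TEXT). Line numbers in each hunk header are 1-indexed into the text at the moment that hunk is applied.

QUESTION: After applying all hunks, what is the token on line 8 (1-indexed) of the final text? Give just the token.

Hunk 1: at line 7 remove [arh,oldj] add [eonac,yvm] -> 11 lines: ikxd pgeo qcdn mctbn tkc vjcyb cqz eonac yvm bhbi wdj
Hunk 2: at line 1 remove [pgeo,qcdn,mctbn] add [nxl] -> 9 lines: ikxd nxl tkc vjcyb cqz eonac yvm bhbi wdj
Hunk 3: at line 3 remove [cqz,eonac,yvm] add [iobc,meg,zlbnx] -> 9 lines: ikxd nxl tkc vjcyb iobc meg zlbnx bhbi wdj
Hunk 4: at line 2 remove [vjcyb] add [jmyu] -> 9 lines: ikxd nxl tkc jmyu iobc meg zlbnx bhbi wdj
Hunk 5: at line 3 remove [jmyu,iobc,meg] add [mgxy,loy,cqx] -> 9 lines: ikxd nxl tkc mgxy loy cqx zlbnx bhbi wdj
Hunk 6: at line 5 remove [cqx] add [moq] -> 9 lines: ikxd nxl tkc mgxy loy moq zlbnx bhbi wdj
Final line 8: bhbi

Answer: bhbi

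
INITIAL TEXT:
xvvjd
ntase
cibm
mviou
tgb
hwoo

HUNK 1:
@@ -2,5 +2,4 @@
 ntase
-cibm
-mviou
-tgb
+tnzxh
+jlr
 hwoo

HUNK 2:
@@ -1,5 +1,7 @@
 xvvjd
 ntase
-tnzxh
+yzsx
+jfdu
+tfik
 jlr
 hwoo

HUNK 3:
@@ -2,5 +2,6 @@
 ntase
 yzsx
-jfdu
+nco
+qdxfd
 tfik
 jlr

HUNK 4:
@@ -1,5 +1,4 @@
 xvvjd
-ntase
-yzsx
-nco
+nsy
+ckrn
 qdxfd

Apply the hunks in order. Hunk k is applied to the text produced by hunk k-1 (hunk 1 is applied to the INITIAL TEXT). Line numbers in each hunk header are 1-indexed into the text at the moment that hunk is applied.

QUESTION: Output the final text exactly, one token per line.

Hunk 1: at line 2 remove [cibm,mviou,tgb] add [tnzxh,jlr] -> 5 lines: xvvjd ntase tnzxh jlr hwoo
Hunk 2: at line 1 remove [tnzxh] add [yzsx,jfdu,tfik] -> 7 lines: xvvjd ntase yzsx jfdu tfik jlr hwoo
Hunk 3: at line 2 remove [jfdu] add [nco,qdxfd] -> 8 lines: xvvjd ntase yzsx nco qdxfd tfik jlr hwoo
Hunk 4: at line 1 remove [ntase,yzsx,nco] add [nsy,ckrn] -> 7 lines: xvvjd nsy ckrn qdxfd tfik jlr hwoo

Answer: xvvjd
nsy
ckrn
qdxfd
tfik
jlr
hwoo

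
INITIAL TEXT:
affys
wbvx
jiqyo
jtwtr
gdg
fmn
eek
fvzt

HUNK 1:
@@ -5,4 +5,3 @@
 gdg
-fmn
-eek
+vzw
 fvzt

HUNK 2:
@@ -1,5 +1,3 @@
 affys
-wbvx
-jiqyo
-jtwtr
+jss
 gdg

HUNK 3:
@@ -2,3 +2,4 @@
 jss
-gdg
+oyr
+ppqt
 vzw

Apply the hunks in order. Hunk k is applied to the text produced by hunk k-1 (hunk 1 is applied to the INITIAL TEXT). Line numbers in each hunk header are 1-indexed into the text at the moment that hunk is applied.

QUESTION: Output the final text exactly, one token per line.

Hunk 1: at line 5 remove [fmn,eek] add [vzw] -> 7 lines: affys wbvx jiqyo jtwtr gdg vzw fvzt
Hunk 2: at line 1 remove [wbvx,jiqyo,jtwtr] add [jss] -> 5 lines: affys jss gdg vzw fvzt
Hunk 3: at line 2 remove [gdg] add [oyr,ppqt] -> 6 lines: affys jss oyr ppqt vzw fvzt

Answer: affys
jss
oyr
ppqt
vzw
fvzt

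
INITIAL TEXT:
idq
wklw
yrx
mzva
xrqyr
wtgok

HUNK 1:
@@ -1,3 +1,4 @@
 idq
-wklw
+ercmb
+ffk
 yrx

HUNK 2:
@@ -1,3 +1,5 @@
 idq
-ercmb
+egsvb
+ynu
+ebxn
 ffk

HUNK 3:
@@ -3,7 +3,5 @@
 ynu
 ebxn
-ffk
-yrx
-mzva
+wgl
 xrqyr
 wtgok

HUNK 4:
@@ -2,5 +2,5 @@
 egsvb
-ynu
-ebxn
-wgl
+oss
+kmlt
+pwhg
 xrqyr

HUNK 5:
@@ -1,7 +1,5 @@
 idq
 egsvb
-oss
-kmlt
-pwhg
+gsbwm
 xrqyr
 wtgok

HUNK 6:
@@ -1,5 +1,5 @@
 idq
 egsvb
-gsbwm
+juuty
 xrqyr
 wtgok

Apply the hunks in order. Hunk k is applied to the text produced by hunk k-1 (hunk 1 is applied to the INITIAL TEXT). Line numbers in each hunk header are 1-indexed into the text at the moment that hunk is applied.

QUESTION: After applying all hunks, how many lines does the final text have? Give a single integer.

Hunk 1: at line 1 remove [wklw] add [ercmb,ffk] -> 7 lines: idq ercmb ffk yrx mzva xrqyr wtgok
Hunk 2: at line 1 remove [ercmb] add [egsvb,ynu,ebxn] -> 9 lines: idq egsvb ynu ebxn ffk yrx mzva xrqyr wtgok
Hunk 3: at line 3 remove [ffk,yrx,mzva] add [wgl] -> 7 lines: idq egsvb ynu ebxn wgl xrqyr wtgok
Hunk 4: at line 2 remove [ynu,ebxn,wgl] add [oss,kmlt,pwhg] -> 7 lines: idq egsvb oss kmlt pwhg xrqyr wtgok
Hunk 5: at line 1 remove [oss,kmlt,pwhg] add [gsbwm] -> 5 lines: idq egsvb gsbwm xrqyr wtgok
Hunk 6: at line 1 remove [gsbwm] add [juuty] -> 5 lines: idq egsvb juuty xrqyr wtgok
Final line count: 5

Answer: 5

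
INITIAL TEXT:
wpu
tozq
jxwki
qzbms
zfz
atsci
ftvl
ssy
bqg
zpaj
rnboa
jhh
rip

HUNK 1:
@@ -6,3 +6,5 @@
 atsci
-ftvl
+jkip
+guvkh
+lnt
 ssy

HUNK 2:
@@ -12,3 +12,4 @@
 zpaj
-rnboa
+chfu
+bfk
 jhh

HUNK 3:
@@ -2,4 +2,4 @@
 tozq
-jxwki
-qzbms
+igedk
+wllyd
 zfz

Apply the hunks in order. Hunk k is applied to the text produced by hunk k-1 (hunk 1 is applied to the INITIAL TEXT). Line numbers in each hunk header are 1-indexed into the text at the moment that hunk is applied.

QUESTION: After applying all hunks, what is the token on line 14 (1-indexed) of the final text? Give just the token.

Hunk 1: at line 6 remove [ftvl] add [jkip,guvkh,lnt] -> 15 lines: wpu tozq jxwki qzbms zfz atsci jkip guvkh lnt ssy bqg zpaj rnboa jhh rip
Hunk 2: at line 12 remove [rnboa] add [chfu,bfk] -> 16 lines: wpu tozq jxwki qzbms zfz atsci jkip guvkh lnt ssy bqg zpaj chfu bfk jhh rip
Hunk 3: at line 2 remove [jxwki,qzbms] add [igedk,wllyd] -> 16 lines: wpu tozq igedk wllyd zfz atsci jkip guvkh lnt ssy bqg zpaj chfu bfk jhh rip
Final line 14: bfk

Answer: bfk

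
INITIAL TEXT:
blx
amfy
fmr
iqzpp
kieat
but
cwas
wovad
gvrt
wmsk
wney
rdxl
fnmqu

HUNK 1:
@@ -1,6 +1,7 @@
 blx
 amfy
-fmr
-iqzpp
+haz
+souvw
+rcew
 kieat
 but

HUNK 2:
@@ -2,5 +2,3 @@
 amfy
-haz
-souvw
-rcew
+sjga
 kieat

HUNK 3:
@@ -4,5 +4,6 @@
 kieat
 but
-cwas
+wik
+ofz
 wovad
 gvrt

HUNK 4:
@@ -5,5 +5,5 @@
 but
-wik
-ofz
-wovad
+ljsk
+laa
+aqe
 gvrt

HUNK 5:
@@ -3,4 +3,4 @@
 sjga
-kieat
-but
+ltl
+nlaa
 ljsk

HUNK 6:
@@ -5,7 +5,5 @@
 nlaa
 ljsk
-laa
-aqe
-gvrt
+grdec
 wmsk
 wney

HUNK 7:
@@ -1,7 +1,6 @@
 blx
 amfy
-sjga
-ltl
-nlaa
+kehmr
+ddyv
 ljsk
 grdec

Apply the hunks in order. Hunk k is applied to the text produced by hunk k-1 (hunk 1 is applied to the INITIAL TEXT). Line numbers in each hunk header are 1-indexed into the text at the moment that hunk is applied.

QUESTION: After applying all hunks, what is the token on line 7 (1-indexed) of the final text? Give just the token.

Answer: wmsk

Derivation:
Hunk 1: at line 1 remove [fmr,iqzpp] add [haz,souvw,rcew] -> 14 lines: blx amfy haz souvw rcew kieat but cwas wovad gvrt wmsk wney rdxl fnmqu
Hunk 2: at line 2 remove [haz,souvw,rcew] add [sjga] -> 12 lines: blx amfy sjga kieat but cwas wovad gvrt wmsk wney rdxl fnmqu
Hunk 3: at line 4 remove [cwas] add [wik,ofz] -> 13 lines: blx amfy sjga kieat but wik ofz wovad gvrt wmsk wney rdxl fnmqu
Hunk 4: at line 5 remove [wik,ofz,wovad] add [ljsk,laa,aqe] -> 13 lines: blx amfy sjga kieat but ljsk laa aqe gvrt wmsk wney rdxl fnmqu
Hunk 5: at line 3 remove [kieat,but] add [ltl,nlaa] -> 13 lines: blx amfy sjga ltl nlaa ljsk laa aqe gvrt wmsk wney rdxl fnmqu
Hunk 6: at line 5 remove [laa,aqe,gvrt] add [grdec] -> 11 lines: blx amfy sjga ltl nlaa ljsk grdec wmsk wney rdxl fnmqu
Hunk 7: at line 1 remove [sjga,ltl,nlaa] add [kehmr,ddyv] -> 10 lines: blx amfy kehmr ddyv ljsk grdec wmsk wney rdxl fnmqu
Final line 7: wmsk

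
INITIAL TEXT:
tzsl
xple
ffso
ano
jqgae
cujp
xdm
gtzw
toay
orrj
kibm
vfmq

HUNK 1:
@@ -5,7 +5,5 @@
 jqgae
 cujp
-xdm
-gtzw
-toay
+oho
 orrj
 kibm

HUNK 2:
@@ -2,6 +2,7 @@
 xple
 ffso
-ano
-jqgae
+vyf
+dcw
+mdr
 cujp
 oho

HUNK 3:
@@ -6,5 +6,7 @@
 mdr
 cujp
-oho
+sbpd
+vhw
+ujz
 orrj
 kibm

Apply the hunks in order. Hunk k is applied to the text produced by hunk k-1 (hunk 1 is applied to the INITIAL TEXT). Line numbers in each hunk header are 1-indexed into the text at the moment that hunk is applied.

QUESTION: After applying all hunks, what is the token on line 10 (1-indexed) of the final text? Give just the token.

Answer: ujz

Derivation:
Hunk 1: at line 5 remove [xdm,gtzw,toay] add [oho] -> 10 lines: tzsl xple ffso ano jqgae cujp oho orrj kibm vfmq
Hunk 2: at line 2 remove [ano,jqgae] add [vyf,dcw,mdr] -> 11 lines: tzsl xple ffso vyf dcw mdr cujp oho orrj kibm vfmq
Hunk 3: at line 6 remove [oho] add [sbpd,vhw,ujz] -> 13 lines: tzsl xple ffso vyf dcw mdr cujp sbpd vhw ujz orrj kibm vfmq
Final line 10: ujz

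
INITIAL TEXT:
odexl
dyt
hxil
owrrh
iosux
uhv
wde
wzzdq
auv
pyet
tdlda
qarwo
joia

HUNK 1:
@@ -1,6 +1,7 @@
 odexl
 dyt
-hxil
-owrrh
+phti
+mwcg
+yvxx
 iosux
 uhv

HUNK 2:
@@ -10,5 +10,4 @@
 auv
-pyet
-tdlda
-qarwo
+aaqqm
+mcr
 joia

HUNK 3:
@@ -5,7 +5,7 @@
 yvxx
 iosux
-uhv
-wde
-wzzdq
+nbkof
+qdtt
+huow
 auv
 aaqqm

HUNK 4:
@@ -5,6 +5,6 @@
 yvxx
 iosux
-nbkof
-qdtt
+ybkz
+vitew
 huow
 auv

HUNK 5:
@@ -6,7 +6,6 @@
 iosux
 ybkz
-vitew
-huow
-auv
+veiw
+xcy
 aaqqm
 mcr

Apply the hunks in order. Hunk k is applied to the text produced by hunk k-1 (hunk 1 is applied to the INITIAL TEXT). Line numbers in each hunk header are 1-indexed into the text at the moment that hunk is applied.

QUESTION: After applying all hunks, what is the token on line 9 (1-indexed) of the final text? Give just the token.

Answer: xcy

Derivation:
Hunk 1: at line 1 remove [hxil,owrrh] add [phti,mwcg,yvxx] -> 14 lines: odexl dyt phti mwcg yvxx iosux uhv wde wzzdq auv pyet tdlda qarwo joia
Hunk 2: at line 10 remove [pyet,tdlda,qarwo] add [aaqqm,mcr] -> 13 lines: odexl dyt phti mwcg yvxx iosux uhv wde wzzdq auv aaqqm mcr joia
Hunk 3: at line 5 remove [uhv,wde,wzzdq] add [nbkof,qdtt,huow] -> 13 lines: odexl dyt phti mwcg yvxx iosux nbkof qdtt huow auv aaqqm mcr joia
Hunk 4: at line 5 remove [nbkof,qdtt] add [ybkz,vitew] -> 13 lines: odexl dyt phti mwcg yvxx iosux ybkz vitew huow auv aaqqm mcr joia
Hunk 5: at line 6 remove [vitew,huow,auv] add [veiw,xcy] -> 12 lines: odexl dyt phti mwcg yvxx iosux ybkz veiw xcy aaqqm mcr joia
Final line 9: xcy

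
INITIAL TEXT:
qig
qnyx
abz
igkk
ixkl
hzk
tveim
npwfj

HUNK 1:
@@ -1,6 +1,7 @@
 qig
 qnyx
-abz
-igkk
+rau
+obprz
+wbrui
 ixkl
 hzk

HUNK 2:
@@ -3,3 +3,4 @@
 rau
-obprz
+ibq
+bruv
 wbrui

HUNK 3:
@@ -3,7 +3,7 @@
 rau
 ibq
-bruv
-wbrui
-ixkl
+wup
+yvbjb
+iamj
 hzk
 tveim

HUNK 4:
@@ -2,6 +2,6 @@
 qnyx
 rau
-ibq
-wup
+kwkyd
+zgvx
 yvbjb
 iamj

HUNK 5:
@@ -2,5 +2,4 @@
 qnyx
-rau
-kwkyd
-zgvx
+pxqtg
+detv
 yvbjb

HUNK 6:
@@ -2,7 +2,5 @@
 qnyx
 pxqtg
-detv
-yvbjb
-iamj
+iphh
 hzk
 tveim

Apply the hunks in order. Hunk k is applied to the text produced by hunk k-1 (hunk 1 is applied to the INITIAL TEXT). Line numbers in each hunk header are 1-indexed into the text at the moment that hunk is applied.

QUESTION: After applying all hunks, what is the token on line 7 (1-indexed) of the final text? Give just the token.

Hunk 1: at line 1 remove [abz,igkk] add [rau,obprz,wbrui] -> 9 lines: qig qnyx rau obprz wbrui ixkl hzk tveim npwfj
Hunk 2: at line 3 remove [obprz] add [ibq,bruv] -> 10 lines: qig qnyx rau ibq bruv wbrui ixkl hzk tveim npwfj
Hunk 3: at line 3 remove [bruv,wbrui,ixkl] add [wup,yvbjb,iamj] -> 10 lines: qig qnyx rau ibq wup yvbjb iamj hzk tveim npwfj
Hunk 4: at line 2 remove [ibq,wup] add [kwkyd,zgvx] -> 10 lines: qig qnyx rau kwkyd zgvx yvbjb iamj hzk tveim npwfj
Hunk 5: at line 2 remove [rau,kwkyd,zgvx] add [pxqtg,detv] -> 9 lines: qig qnyx pxqtg detv yvbjb iamj hzk tveim npwfj
Hunk 6: at line 2 remove [detv,yvbjb,iamj] add [iphh] -> 7 lines: qig qnyx pxqtg iphh hzk tveim npwfj
Final line 7: npwfj

Answer: npwfj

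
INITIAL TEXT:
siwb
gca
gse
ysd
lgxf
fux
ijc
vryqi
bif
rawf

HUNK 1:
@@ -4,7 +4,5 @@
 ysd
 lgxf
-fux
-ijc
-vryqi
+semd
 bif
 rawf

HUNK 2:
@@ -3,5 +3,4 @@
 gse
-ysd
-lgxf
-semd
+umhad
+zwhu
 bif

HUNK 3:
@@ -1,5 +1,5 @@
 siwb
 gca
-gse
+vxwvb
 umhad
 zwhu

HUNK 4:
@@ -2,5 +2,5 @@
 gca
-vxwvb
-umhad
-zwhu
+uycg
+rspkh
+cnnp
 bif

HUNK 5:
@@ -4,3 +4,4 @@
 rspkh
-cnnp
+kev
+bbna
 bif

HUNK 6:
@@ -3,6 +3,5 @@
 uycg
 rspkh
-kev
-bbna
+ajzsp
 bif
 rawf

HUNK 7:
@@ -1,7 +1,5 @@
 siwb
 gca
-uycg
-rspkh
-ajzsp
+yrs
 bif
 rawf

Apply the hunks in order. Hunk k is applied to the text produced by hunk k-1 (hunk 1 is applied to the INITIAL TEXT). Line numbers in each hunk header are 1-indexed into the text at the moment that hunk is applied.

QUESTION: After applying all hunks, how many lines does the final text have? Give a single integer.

Answer: 5

Derivation:
Hunk 1: at line 4 remove [fux,ijc,vryqi] add [semd] -> 8 lines: siwb gca gse ysd lgxf semd bif rawf
Hunk 2: at line 3 remove [ysd,lgxf,semd] add [umhad,zwhu] -> 7 lines: siwb gca gse umhad zwhu bif rawf
Hunk 3: at line 1 remove [gse] add [vxwvb] -> 7 lines: siwb gca vxwvb umhad zwhu bif rawf
Hunk 4: at line 2 remove [vxwvb,umhad,zwhu] add [uycg,rspkh,cnnp] -> 7 lines: siwb gca uycg rspkh cnnp bif rawf
Hunk 5: at line 4 remove [cnnp] add [kev,bbna] -> 8 lines: siwb gca uycg rspkh kev bbna bif rawf
Hunk 6: at line 3 remove [kev,bbna] add [ajzsp] -> 7 lines: siwb gca uycg rspkh ajzsp bif rawf
Hunk 7: at line 1 remove [uycg,rspkh,ajzsp] add [yrs] -> 5 lines: siwb gca yrs bif rawf
Final line count: 5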